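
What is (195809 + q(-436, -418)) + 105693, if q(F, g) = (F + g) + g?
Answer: 300230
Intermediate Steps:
q(F, g) = F + 2*g
(195809 + q(-436, -418)) + 105693 = (195809 + (-436 + 2*(-418))) + 105693 = (195809 + (-436 - 836)) + 105693 = (195809 - 1272) + 105693 = 194537 + 105693 = 300230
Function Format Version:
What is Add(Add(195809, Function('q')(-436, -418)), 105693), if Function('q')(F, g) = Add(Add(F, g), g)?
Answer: 300230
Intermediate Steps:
Function('q')(F, g) = Add(F, Mul(2, g))
Add(Add(195809, Function('q')(-436, -418)), 105693) = Add(Add(195809, Add(-436, Mul(2, -418))), 105693) = Add(Add(195809, Add(-436, -836)), 105693) = Add(Add(195809, -1272), 105693) = Add(194537, 105693) = 300230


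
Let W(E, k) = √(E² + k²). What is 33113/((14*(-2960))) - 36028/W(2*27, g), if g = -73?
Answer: -33113/41440 - 36028*√8245/8245 ≈ -397.57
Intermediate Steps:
33113/((14*(-2960))) - 36028/W(2*27, g) = 33113/((14*(-2960))) - 36028/√((2*27)² + (-73)²) = 33113/(-41440) - 36028/√(54² + 5329) = 33113*(-1/41440) - 36028/√(2916 + 5329) = -33113/41440 - 36028*√8245/8245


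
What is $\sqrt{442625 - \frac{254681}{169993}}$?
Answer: $\frac{4 \sqrt{799422861262587}}{169993} \approx 665.3$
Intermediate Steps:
$\sqrt{442625 - \frac{254681}{169993}} = \sqrt{\frac{75242896944}{169993}} = \frac{4 \sqrt{799422861262587}}{169993}$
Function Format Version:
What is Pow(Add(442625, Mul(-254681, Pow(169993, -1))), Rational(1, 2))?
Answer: Mul(Rational(4, 169993), Pow(799422861262587, Rational(1, 2))) ≈ 665.30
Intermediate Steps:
Pow(Add(442625, Mul(-254681, Pow(169993, -1))), Rational(1, 2)) = Pow(Add(442625, Mul(-254681, Rational(1, 169993))), Rational(1, 2)) = Pow(Add(442625, Rational(-254681, 169993)), Rational(1, 2)) = Pow(Rational(75242896944, 169993), Rational(1, 2)) = Mul(Rational(4, 169993), Pow(799422861262587, Rational(1, 2)))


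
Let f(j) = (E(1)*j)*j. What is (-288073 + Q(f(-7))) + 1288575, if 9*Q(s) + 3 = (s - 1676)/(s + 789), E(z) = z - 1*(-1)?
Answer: 887444803/887 ≈ 1.0005e+6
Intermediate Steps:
E(z) = 1 + z (E(z) = z + 1 = 1 + z)
f(j) = 2*j² (f(j) = ((1 + 1)*j)*j = (2*j)*j = 2*j²)
Q(s) = -⅓ + (-1676 + s)/(9*(789 + s)) (Q(s) = -⅓ + ((s - 1676)/(s + 789))/9 = -⅓ + ((-1676 + s)/(789 + s))/9 = -⅓ + (-1676 + s)/(9*(789 + s)))
(-288073 + Q(f(-7))) + 1288575 = (-288073 + (-4043 - 4*(-7)²)/(9*(789 + 2*(-7)²))) + 1288575 = (-288073 + (-4043 - 4*49)/(9*(789 + 2*49))) + 1288575 = (-288073 + (-4043 - 2*98)/(9*(789 + 98))) + 1288575 = (-288073 + (⅑)*(-4043 - 196)/887) + 1288575 = (-288073 + (⅑)*(1/887)*(-4239)) + 1288575 = (-288073 - 471/887) + 1288575 = -255521222/887 + 1288575 = 887444803/887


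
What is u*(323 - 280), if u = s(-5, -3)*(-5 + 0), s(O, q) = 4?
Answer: -860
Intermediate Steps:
u = -20 (u = 4*(-5 + 0) = 4*(-5) = -20)
u*(323 - 280) = -20*(323 - 280) = -20*43 = -860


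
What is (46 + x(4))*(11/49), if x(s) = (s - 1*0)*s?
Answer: 682/49 ≈ 13.918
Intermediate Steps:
x(s) = s² (x(s) = (s + 0)*s = s*s = s²)
(46 + x(4))*(11/49) = (46 + 4²)*(11/49) = (46 + 16)*(11*(1/49)) = 62*(11/49) = 682/49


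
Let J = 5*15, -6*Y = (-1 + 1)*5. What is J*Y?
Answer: 0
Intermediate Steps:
Y = 0 (Y = -(-1 + 1)*5/6 = -0*5 = -⅙*0 = 0)
J = 75
J*Y = 75*0 = 0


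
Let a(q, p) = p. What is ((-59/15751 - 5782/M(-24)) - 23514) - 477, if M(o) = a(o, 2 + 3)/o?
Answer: 296323268/78755 ≈ 3762.6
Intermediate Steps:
M(o) = 5/o (M(o) = (2 + 3)/o = 5/o)
((-59/15751 - 5782/M(-24)) - 23514) - 477 = ((-59/15751 - 5782/(5/(-24))) - 23514) - 477 = ((-59*1/15751 - 5782/(5*(-1/24))) - 23514) - 477 = ((-59/15751 - 5782/(-5/24)) - 23514) - 477 = ((-59/15751 - 5782*(-24/5)) - 23514) - 477 = ((-59/15751 + 138768/5) - 23514) - 477 = (2185734473/78755 - 23514) - 477 = 333889403/78755 - 477 = 296323268/78755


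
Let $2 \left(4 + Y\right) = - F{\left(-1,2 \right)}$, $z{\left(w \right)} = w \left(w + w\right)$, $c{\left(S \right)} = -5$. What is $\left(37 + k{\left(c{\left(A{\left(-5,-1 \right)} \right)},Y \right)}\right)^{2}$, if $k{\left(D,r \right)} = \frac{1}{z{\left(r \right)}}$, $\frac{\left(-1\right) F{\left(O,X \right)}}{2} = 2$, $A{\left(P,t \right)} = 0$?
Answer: $\frac{88209}{64} \approx 1378.3$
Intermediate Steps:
$F{\left(O,X \right)} = -4$ ($F{\left(O,X \right)} = \left(-2\right) 2 = -4$)
$z{\left(w \right)} = 2 w^{2}$ ($z{\left(w \right)} = w 2 w = 2 w^{2}$)
$Y = -2$ ($Y = -4 + \frac{\left(-1\right) \left(-4\right)}{2} = -4 + \frac{1}{2} \cdot 4 = -4 + 2 = -2$)
$k{\left(D,r \right)} = \frac{1}{2 r^{2}}$
$\left(37 + k{\left(c{\left(A{\left(-5,-1 \right)} \right)},Y \right)}\right)^{2} = \left(37 + \frac{1}{2 \cdot 4}\right)^{2} = \left(37 + \frac{1}{2} \cdot \frac{1}{4}\right)^{2} = \left(37 + \frac{1}{8}\right)^{2} = \left(\frac{297}{8}\right)^{2} = \frac{88209}{64}$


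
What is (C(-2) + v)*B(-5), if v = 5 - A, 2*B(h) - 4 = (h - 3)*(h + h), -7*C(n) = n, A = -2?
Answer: 306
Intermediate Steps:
C(n) = -n/7
B(h) = 2 + h*(-3 + h) (B(h) = 2 + ((h - 3)*(h + h))/2 = 2 + ((-3 + h)*(2*h))/2 = 2 + (2*h*(-3 + h))/2 = 2 + h*(-3 + h))
v = 7 (v = 5 - 1*(-2) = 5 + 2 = 7)
(C(-2) + v)*B(-5) = (-1/7*(-2) + 7)*(2 + (-5)**2 - 3*(-5)) = (2/7 + 7)*(2 + 25 + 15) = (51/7)*42 = 306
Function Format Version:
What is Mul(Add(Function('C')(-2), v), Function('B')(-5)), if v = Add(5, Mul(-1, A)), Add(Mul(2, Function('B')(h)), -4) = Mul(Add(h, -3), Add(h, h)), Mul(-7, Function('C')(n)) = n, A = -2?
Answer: 306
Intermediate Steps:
Function('C')(n) = Mul(Rational(-1, 7), n)
Function('B')(h) = Add(2, Mul(h, Add(-3, h))) (Function('B')(h) = Add(2, Mul(Rational(1, 2), Mul(Add(h, -3), Add(h, h)))) = Add(2, Mul(Rational(1, 2), Mul(Add(-3, h), Mul(2, h)))) = Add(2, Mul(Rational(1, 2), Mul(2, h, Add(-3, h)))) = Add(2, Mul(h, Add(-3, h))))
v = 7 (v = Add(5, Mul(-1, -2)) = Add(5, 2) = 7)
Mul(Add(Function('C')(-2), v), Function('B')(-5)) = Mul(Add(Mul(Rational(-1, 7), -2), 7), Add(2, Pow(-5, 2), Mul(-3, -5))) = Mul(Add(Rational(2, 7), 7), Add(2, 25, 15)) = Mul(Rational(51, 7), 42) = 306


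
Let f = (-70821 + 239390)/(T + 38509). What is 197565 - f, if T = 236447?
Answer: 54321513571/274956 ≈ 1.9756e+5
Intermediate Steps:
f = 168569/274956 (f = (-70821 + 239390)/(236447 + 38509) = 168569/274956 ≈ 0.61308)
197565 - f = 197565 - 1*168569/274956 = 197565 - 168569/274956 = 54321513571/274956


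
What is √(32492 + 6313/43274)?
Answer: √60846062046154/43274 ≈ 180.26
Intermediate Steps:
√(32492 + 6313/43274) = √(1406065121/43274) = √60846062046154/43274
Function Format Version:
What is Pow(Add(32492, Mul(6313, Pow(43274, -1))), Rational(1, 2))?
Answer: Mul(Rational(1, 43274), Pow(60846062046154, Rational(1, 2))) ≈ 180.26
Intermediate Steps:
Pow(Add(32492, Mul(6313, Pow(43274, -1))), Rational(1, 2)) = Pow(Add(32492, Mul(6313, Rational(1, 43274))), Rational(1, 2)) = Pow(Add(32492, Rational(6313, 43274)), Rational(1, 2)) = Pow(Rational(1406065121, 43274), Rational(1, 2)) = Mul(Rational(1, 43274), Pow(60846062046154, Rational(1, 2)))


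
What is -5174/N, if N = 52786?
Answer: -2587/26393 ≈ -0.098018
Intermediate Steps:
-5174/N = -5174/52786 = -5174*1/52786 = -2587/26393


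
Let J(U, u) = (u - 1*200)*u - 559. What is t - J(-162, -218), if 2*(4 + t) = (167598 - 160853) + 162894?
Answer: -11499/2 ≈ -5749.5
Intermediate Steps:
J(U, u) = -559 + u*(-200 + u) (J(U, u) = (u - 200)*u - 559 = (-200 + u)*u - 559 = u*(-200 + u) - 559 = -559 + u*(-200 + u))
t = 169631/2 (t = -4 + ((167598 - 160853) + 162894)/2 = -4 + (6745 + 162894)/2 = -4 + (½)*169639 = -4 + 169639/2 = 169631/2 ≈ 84816.)
t - J(-162, -218) = 169631/2 - (-559 + (-218)² - 200*(-218)) = 169631/2 - (-559 + 47524 + 43600) = 169631/2 - 1*90565 = 169631/2 - 90565 = -11499/2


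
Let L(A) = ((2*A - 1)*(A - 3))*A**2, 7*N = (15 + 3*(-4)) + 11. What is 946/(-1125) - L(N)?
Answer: 12554/1125 ≈ 11.159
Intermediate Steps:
N = 2 (N = ((15 + 3*(-4)) + 11)/7 = ((15 - 12) + 11)/7 = (3 + 11)/7 = (1/7)*14 = 2)
L(A) = A**2*(-1 + 2*A)*(-3 + A) (L(A) = ((-1 + 2*A)*(-3 + A))*A**2 = A**2*(-1 + 2*A)*(-3 + A))
946/(-1125) - L(N) = 946/(-1125) - 2**2*(3 - 7*2 + 2*2**2) = 946*(-1/1125) - 4*(3 - 14 + 2*4) = -946/1125 - 4*(3 - 14 + 8) = -946/1125 - 4*(-3) = -946/1125 - 1*(-12) = -946/1125 + 12 = 12554/1125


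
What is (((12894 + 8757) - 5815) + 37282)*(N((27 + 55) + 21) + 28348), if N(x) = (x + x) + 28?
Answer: 1518218676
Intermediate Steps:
N(x) = 28 + 2*x (N(x) = 2*x + 28 = 28 + 2*x)
(((12894 + 8757) - 5815) + 37282)*(N((27 + 55) + 21) + 28348) = (((12894 + 8757) - 5815) + 37282)*((28 + 2*((27 + 55) + 21)) + 28348) = ((21651 - 5815) + 37282)*((28 + 2*(82 + 21)) + 28348) = (15836 + 37282)*((28 + 2*103) + 28348) = 53118*((28 + 206) + 28348) = 53118*(234 + 28348) = 53118*28582 = 1518218676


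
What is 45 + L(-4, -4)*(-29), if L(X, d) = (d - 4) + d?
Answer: 393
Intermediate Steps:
L(X, d) = -4 + 2*d (L(X, d) = (-4 + d) + d = -4 + 2*d)
45 + L(-4, -4)*(-29) = 45 + (-4 + 2*(-4))*(-29) = 45 + (-4 - 8)*(-29) = 45 - 12*(-29) = 45 + 348 = 393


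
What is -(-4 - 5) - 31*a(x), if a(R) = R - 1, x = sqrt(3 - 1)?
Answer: 40 - 31*sqrt(2) ≈ -3.8406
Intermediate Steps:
x = sqrt(2) ≈ 1.4142
a(R) = -1 + R
-(-4 - 5) - 31*a(x) = -(-4 - 5) - 31*(-1 + sqrt(2)) = -1*(-9) + (31 - 31*sqrt(2)) = 9 + (31 - 31*sqrt(2)) = 40 - 31*sqrt(2)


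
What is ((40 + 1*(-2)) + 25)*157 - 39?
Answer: 9852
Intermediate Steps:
((40 + 1*(-2)) + 25)*157 - 39 = ((40 - 2) + 25)*157 - 39 = (38 + 25)*157 - 39 = 63*157 - 39 = 9891 - 39 = 9852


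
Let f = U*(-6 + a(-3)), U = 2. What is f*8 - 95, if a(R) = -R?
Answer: -143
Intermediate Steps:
f = -6 (f = 2*(-6 - 1*(-3)) = 2*(-6 + 3) = 2*(-3) = -6)
f*8 - 95 = -6*8 - 95 = -48 - 95 = -143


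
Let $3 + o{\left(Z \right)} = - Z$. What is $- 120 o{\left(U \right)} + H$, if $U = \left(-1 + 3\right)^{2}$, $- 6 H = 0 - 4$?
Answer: $\frac{2522}{3} \approx 840.67$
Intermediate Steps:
$H = \frac{2}{3}$ ($H = - \frac{0 - 4}{6} = \left(- \frac{1}{6}\right) \left(-4\right) = \frac{2}{3} \approx 0.66667$)
$U = 4$ ($U = 2^{2} = 4$)
$o{\left(Z \right)} = -3 - Z$
$- 120 o{\left(U \right)} + H = - 120 \left(-3 - 4\right) + \frac{2}{3} = \left(-120\right) \left(-7\right) + \frac{2}{3} = 840 + \frac{2}{3} = \frac{2522}{3}$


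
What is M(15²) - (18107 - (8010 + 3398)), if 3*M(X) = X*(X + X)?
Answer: 27051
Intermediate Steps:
M(X) = 2*X²/3 (M(X) = (X*(X + X))/3 = (X*(2*X))/3 = (2*X²)/3 = 2*X²/3)
M(15²) - (18107 - (8010 + 3398)) = 2*(15²)²/3 - (18107 - (8010 + 3398)) = (⅔)*225² - (18107 - 1*11408) = (⅔)*50625 - (18107 - 11408) = 33750 - 1*6699 = 33750 - 6699 = 27051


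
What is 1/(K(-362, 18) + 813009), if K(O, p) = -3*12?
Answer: 1/812973 ≈ 1.2301e-6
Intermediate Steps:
K(O, p) = -36
1/(K(-362, 18) + 813009) = 1/(-36 + 813009) = 1/812973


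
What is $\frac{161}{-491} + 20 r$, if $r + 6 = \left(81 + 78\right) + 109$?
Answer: $\frac{2572679}{491} \approx 5239.7$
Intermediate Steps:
$r = 262$ ($r = -6 + \left(\left(81 + 78\right) + 109\right) = -6 + \left(159 + 109\right) = -6 + 268 = 262$)
$\frac{161}{-491} + 20 r = \frac{161}{-491} + 20 \cdot 262 = 161 \left(- \frac{1}{491}\right) + 5240 = - \frac{161}{491} + 5240 = \frac{2572679}{491}$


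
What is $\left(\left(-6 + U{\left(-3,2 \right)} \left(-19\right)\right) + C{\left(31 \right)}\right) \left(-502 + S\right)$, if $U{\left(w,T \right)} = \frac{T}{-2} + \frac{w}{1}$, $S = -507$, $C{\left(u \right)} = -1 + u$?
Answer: $-100900$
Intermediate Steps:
$U{\left(w,T \right)} = w - \frac{T}{2}$ ($U{\left(w,T \right)} = T \left(- \frac{1}{2}\right) + w 1 = - \frac{T}{2} + w = w - \frac{T}{2}$)
$\left(\left(-6 + U{\left(-3,2 \right)} \left(-19\right)\right) + C{\left(31 \right)}\right) \left(-502 + S\right) = \left(\left(-6 + \left(-3 - 1\right) \left(-19\right)\right) + \left(-1 + 31\right)\right) \left(-502 - 507\right) = \left(\left(-6 + \left(-3 - 1\right) \left(-19\right)\right) + 30\right) \left(-1009\right) = \left(\left(-6 - -76\right) + 30\right) \left(-1009\right) = \left(\left(-6 + 76\right) + 30\right) \left(-1009\right) = \left(70 + 30\right) \left(-1009\right) = 100 \left(-1009\right) = -100900$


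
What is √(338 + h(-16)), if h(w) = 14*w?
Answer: √114 ≈ 10.677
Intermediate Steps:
√(338 + h(-16)) = √(338 + 14*(-16)) = √(338 - 224) = √114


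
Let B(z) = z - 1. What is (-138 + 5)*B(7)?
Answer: -798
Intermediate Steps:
B(z) = -1 + z
(-138 + 5)*B(7) = (-138 + 5)*(-1 + 7) = -133*6 = -798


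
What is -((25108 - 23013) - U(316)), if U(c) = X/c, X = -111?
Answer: -662131/316 ≈ -2095.4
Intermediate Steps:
U(c) = -111/c
-((25108 - 23013) - U(316)) = -((25108 - 23013) - (-111)/316) = -(2095 - (-111)/316) = -(2095 - 1*(-111/316)) = -(2095 + 111/316) = -1*662131/316 = -662131/316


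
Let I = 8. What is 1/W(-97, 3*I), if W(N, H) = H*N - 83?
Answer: -1/2411 ≈ -0.00041477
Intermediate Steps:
W(N, H) = -83 + H*N
1/W(-97, 3*I) = 1/(-83 + (3*8)*(-97)) = 1/(-83 + 24*(-97)) = 1/(-83 - 2328) = 1/(-2411) = -1/2411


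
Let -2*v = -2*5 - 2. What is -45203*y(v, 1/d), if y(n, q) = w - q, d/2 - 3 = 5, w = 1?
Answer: -678045/16 ≈ -42378.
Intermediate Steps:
d = 16 (d = 6 + 2*5 = 6 + 10 = 16)
v = 6 (v = -(-2*5 - 2)/2 = -(-10 - 2)/2 = -½*(-12) = 6)
y(n, q) = 1 - q
-45203*y(v, 1/d) = -45203*(1 - 1/16) = -45203*15/16 = -678045/16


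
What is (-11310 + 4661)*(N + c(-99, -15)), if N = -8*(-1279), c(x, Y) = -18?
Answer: -67912886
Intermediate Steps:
N = 10232
(-11310 + 4661)*(N + c(-99, -15)) = (-11310 + 4661)*(10232 - 18) = -6649*10214 = -67912886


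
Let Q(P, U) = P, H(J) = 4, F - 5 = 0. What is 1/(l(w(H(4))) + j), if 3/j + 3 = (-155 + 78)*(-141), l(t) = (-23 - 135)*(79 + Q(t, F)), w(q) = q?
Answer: -3618/47446451 ≈ -7.6254e-5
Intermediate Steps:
F = 5 (F = 5 + 0 = 5)
l(t) = -12482 - 158*t (l(t) = (-23 - 135)*(79 + t) = -158*(79 + t) = -12482 - 158*t)
j = 1/3618 (j = 3/(-3 + (-155 + 78)*(-141)) = 3/(-3 - 77*(-141)) = 3/(-3 + 10857) = 3/10854 = 3*(1/10854) = 1/3618 ≈ 0.00027640)
1/(l(w(H(4))) + j) = 1/((-12482 - 158*4) + 1/3618) = 1/((-12482 - 632) + 1/3618) = 1/(-13114 + 1/3618) = 1/(-47446451/3618) = -3618/47446451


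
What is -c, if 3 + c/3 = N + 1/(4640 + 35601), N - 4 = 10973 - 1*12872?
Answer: 229132251/40241 ≈ 5694.0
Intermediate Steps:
N = -1895 (N = 4 + (10973 - 1*12872) = 4 + (10973 - 12872) = 4 - 1899 = -1895)
c = -229132251/40241 (c = -9 + 3*(-1895 + 1/(4640 + 35601)) = -9 + 3*(-1895 + 1/40241) = -9 + 3*(-76256694/40241) = -9 - 228770082/40241 = -229132251/40241 ≈ -5694.0)
-c = -1*(-229132251/40241) = 229132251/40241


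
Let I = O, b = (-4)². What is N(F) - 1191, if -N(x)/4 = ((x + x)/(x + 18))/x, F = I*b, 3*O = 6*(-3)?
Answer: -46445/39 ≈ -1190.9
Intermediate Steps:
O = -6 (O = (6*(-3))/3 = (⅓)*(-18) = -6)
b = 16
I = -6
F = -96 (F = -6*16 = -96)
N(x) = -8/(18 + x) (N(x) = -4*(x + x)/(x + 18)/x = -4*(2*x)/(18 + x)/x = -4*2*x/(18 + x)/x = -8/(18 + x))
N(F) - 1191 = -8/(18 - 96) - 1191 = -8/(-78) - 1191 = -8*(-1/78) - 1191 = 4/39 - 1191 = -46445/39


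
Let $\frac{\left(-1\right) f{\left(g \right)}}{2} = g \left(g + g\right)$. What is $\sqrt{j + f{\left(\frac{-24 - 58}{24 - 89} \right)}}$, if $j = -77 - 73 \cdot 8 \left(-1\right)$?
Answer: $\frac{\sqrt{2115179}}{65} \approx 22.375$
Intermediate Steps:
$f{\left(g \right)} = - 4 g^{2}$ ($f{\left(g \right)} = - 2 g \left(g + g\right) = - 2 g 2 g = - 2 \cdot 2 g^{2} = - 4 g^{2}$)
$j = 507$ ($j = -77 - -584 = -77 + 584 = 507$)
$\sqrt{j + f{\left(\frac{-24 - 58}{24 - 89} \right)}} = \sqrt{507 - 4 \left(\frac{-24 - 58}{24 - 89}\right)^{2}} = \sqrt{507 - 4 \left(- \frac{82}{-65}\right)^{2}} = \sqrt{507 - 4 \left(\left(-82\right) \left(- \frac{1}{65}\right)\right)^{2}} = \sqrt{507 - 4 \left(\frac{82}{65}\right)^{2}} = \sqrt{507 - \frac{26896}{4225}} = \sqrt{\frac{2115179}{4225}} = \frac{\sqrt{2115179}}{65}$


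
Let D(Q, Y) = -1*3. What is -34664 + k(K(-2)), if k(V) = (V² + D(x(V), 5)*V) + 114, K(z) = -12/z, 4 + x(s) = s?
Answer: -34532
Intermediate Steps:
x(s) = -4 + s
D(Q, Y) = -3
k(V) = 114 + V² - 3*V (k(V) = (V² - 3*V) + 114 = 114 + V² - 3*V)
-34664 + k(K(-2)) = -34664 + (114 + (-12/(-2))² - (-36)/(-2)) = -34664 + (114 + (-12*(-½))² - (-36)*(-1)/2) = -34664 + (114 + 6² - 3*6) = -34664 + (114 + 36 - 18) = -34664 + 132 = -34532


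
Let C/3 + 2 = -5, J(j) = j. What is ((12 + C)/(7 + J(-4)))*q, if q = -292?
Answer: 876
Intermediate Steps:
C = -21 (C = -6 + 3*(-5) = -6 - 15 = -21)
((12 + C)/(7 + J(-4)))*q = ((12 - 21)/(7 - 4))*(-292) = -9/3*(-292) = -9*⅓*(-292) = -3*(-292) = 876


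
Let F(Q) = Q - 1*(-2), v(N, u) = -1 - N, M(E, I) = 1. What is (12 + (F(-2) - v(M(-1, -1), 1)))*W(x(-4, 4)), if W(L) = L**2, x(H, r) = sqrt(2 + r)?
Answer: 84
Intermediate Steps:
F(Q) = 2 + Q (F(Q) = Q + 2 = 2 + Q)
(12 + (F(-2) - v(M(-1, -1), 1)))*W(x(-4, 4)) = (12 + ((2 - 2) - (-1 - 1*1)))*(sqrt(2 + 4))**2 = (12 + (0 - (-1 - 1)))*(sqrt(6))**2 = (12 + (0 - 1*(-2)))*6 = (12 + (0 + 2))*6 = (12 + 2)*6 = 14*6 = 84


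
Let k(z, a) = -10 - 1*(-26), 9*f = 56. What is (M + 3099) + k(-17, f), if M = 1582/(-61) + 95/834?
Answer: 157158917/50874 ≈ 3089.2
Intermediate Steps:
f = 56/9 (f = (⅑)*56 = 56/9 ≈ 6.2222)
M = -1313593/50874 (M = 1582*(-1/61) + 95*(1/834) = -1582/61 + 95/834 = -1313593/50874 ≈ -25.821)
k(z, a) = 16 (k(z, a) = -10 + 26 = 16)
(M + 3099) + k(-17, f) = (-1313593/50874 + 3099) + 16 = 156344933/50874 + 16 = 157158917/50874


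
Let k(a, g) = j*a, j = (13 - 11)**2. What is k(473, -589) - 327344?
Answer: -325452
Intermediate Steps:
j = 4 (j = 2**2 = 4)
k(a, g) = 4*a
k(473, -589) - 327344 = 4*473 - 327344 = 1892 - 327344 = -325452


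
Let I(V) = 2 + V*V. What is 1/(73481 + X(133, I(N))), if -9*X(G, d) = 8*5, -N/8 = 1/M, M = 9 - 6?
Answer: 9/661289 ≈ 1.3610e-5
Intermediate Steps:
M = 3
N = -8/3 ≈ -2.6667
I(V) = 2 + V²
X(G, d) = -40/9 (X(G, d) = -8*5/9 = -⅑*40 = -40/9)
1/(73481 + X(133, I(N))) = 1/(73481 - 40/9) = 1/(661289/9) = 9/661289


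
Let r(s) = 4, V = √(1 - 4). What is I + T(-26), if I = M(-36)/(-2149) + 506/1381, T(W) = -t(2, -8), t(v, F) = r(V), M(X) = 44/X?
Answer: -97037947/26709921 ≈ -3.6330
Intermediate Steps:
V = I*√3 (V = √(-3) = I*√3 ≈ 1.732*I)
t(v, F) = 4
T(W) = -4 (T(W) = -1*4 = -4)
I = 9801737/26709921 (I = (44/(-36))/(-2149) + 506/1381 = (44*(-1/36))*(-1/2149) + 506*(1/1381) = -11/9*(-1/2149) + 506/1381 = 11/19341 + 506/1381 = 9801737/26709921 ≈ 0.36697)
I + T(-26) = 9801737/26709921 - 4 = -97037947/26709921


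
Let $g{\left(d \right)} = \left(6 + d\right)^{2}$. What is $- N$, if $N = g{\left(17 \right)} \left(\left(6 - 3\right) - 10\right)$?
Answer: $3703$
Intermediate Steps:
$N = -3703$ ($N = \left(6 + 17\right)^{2} \left(\left(6 - 3\right) - 10\right) = 23^{2} \left(\left(6 - 3\right) - 10\right) = 529 \left(3 - 10\right) = 529 \left(-7\right) = -3703$)
$- N = \left(-1\right) \left(-3703\right) = 3703$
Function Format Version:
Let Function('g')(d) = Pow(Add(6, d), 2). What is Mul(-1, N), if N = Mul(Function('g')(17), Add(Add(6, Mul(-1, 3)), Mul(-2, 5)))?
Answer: 3703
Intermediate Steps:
N = -3703 (N = Mul(Pow(Add(6, 17), 2), Add(Add(6, Mul(-1, 3)), Mul(-2, 5))) = Mul(Pow(23, 2), Add(Add(6, -3), -10)) = Mul(529, Add(3, -10)) = Mul(529, -7) = -3703)
Mul(-1, N) = Mul(-1, -3703) = 3703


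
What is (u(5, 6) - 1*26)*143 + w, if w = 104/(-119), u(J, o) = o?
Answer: -340444/119 ≈ -2860.9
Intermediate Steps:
w = -104/119 (w = 104*(-1/119) = -104/119 ≈ -0.87395)
(u(5, 6) - 1*26)*143 + w = (6 - 1*26)*143 - 104/119 = (6 - 26)*143 - 104/119 = -20*143 - 104/119 = -2860 - 104/119 = -340444/119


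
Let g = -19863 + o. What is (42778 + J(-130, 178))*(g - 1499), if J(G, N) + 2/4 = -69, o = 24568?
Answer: 136923451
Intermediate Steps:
J(G, N) = -139/2 (J(G, N) = -½ - 69 = -139/2)
g = 4705 (g = -19863 + 24568 = 4705)
(42778 + J(-130, 178))*(g - 1499) = (42778 - 139/2)*(4705 - 1499) = (85417/2)*3206 = 136923451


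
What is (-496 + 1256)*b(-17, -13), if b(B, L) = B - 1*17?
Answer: -25840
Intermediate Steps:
b(B, L) = -17 + B (b(B, L) = B - 17 = -17 + B)
(-496 + 1256)*b(-17, -13) = (-496 + 1256)*(-17 - 17) = 760*(-34) = -25840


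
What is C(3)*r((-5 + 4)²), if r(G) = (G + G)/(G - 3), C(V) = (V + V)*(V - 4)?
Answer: 6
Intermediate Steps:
C(V) = 2*V*(-4 + V) (C(V) = (2*V)*(-4 + V) = 2*V*(-4 + V))
r(G) = 2*G/(-3 + G) (r(G) = (2*G)/(-3 + G) = 2*G/(-3 + G))
C(3)*r((-5 + 4)²) = (2*3*(-4 + 3))*(2*(-5 + 4)²/(-3 + (-5 + 4)²)) = (2*3*(-1))*(2*(-1)²/(-3 + (-1)²)) = -12/(-3 + 1) = -12/(-2) = -12*(-1)/2 = -6*(-1) = 6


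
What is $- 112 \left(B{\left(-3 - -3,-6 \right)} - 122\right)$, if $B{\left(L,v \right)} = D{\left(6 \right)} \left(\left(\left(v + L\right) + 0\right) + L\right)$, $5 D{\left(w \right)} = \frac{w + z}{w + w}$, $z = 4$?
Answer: $13776$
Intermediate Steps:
$D{\left(w \right)} = \frac{4 + w}{10 w}$ ($D{\left(w \right)} = \frac{\left(w + 4\right) \frac{1}{w + w}}{5} = \frac{\left(4 + w\right) \frac{1}{2 w}}{5} = \frac{\frac{1}{2} \frac{1}{w} \left(4 + w\right)}{5} = \frac{4 + w}{10 w}$)
$B{\left(L,v \right)} = \frac{L}{3} + \frac{v}{6}$ ($B{\left(L,v \right)} = \frac{4 + 6}{10 \cdot 6} \left(\left(\left(v + L\right) + 0\right) + L\right) = \frac{1}{10} \cdot \frac{1}{6} \cdot 10 \left(\left(\left(L + v\right) + 0\right) + L\right) = \frac{\left(L + v\right) + L}{6} = \frac{v + 2 L}{6} = \frac{L}{3} + \frac{v}{6}$)
$- 112 \left(B{\left(-3 - -3,-6 \right)} - 122\right) = - 112 \left(\left(\frac{-3 - -3}{3} + \frac{1}{6} \left(-6\right)\right) - 122\right) = - 112 \left(\left(\frac{-3 + 3}{3} - 1\right) - 122\right) = - 112 \left(\left(\frac{1}{3} \cdot 0 - 1\right) - 122\right) = - 112 \left(\left(0 - 1\right) - 122\right) = - 112 \left(-1 - 122\right) = \left(-112\right) \left(-123\right) = 13776$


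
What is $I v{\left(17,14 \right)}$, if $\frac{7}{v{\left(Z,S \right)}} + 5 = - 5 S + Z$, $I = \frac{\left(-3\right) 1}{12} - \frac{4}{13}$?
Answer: $\frac{7}{104} \approx 0.067308$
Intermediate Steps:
$I = - \frac{29}{52}$ ($I = \left(-3\right) \frac{1}{12} - \frac{4}{13} = - \frac{1}{4} - \frac{4}{13} = - \frac{29}{52} \approx -0.55769$)
$v{\left(Z,S \right)} = \frac{7}{-5 + Z - 5 S}$ ($v{\left(Z,S \right)} = \frac{7}{-5 - \left(- Z + 5 S\right)} = \frac{7}{-5 + Z - 5 S}$)
$I v{\left(17,14 \right)} = - \frac{29 \left(- \frac{7}{5 - 17 + 5 \cdot 14}\right)}{52} = - \frac{29 \left(- \frac{7}{5 - 17 + 70}\right)}{52} = - \frac{29 \left(- \frac{7}{58}\right)}{52} = - \frac{29 \left(\left(-7\right) \frac{1}{58}\right)}{52} = \left(- \frac{29}{52}\right) \left(- \frac{7}{58}\right) = \frac{7}{104}$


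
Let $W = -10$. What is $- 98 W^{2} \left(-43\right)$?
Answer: $421400$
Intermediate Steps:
$- 98 W^{2} \left(-43\right) = - 98 \left(-10\right)^{2} \left(-43\right) = \left(-98\right) 100 \left(-43\right) = \left(-9800\right) \left(-43\right) = 421400$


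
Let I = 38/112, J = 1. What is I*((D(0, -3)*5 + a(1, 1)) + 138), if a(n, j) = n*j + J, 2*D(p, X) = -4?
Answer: 1235/28 ≈ 44.107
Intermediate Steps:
D(p, X) = -2 (D(p, X) = (½)*(-4) = -2)
a(n, j) = 1 + j*n (a(n, j) = n*j + 1 = j*n + 1 = 1 + j*n)
I = 19/56 (I = 38*(1/112) = 19/56 ≈ 0.33929)
I*((D(0, -3)*5 + a(1, 1)) + 138) = 19*((-2*5 + (1 + 1*1)) + 138)/56 = 19*((-10 + (1 + 1)) + 138)/56 = 19*((-10 + 2) + 138)/56 = 19*(-8 + 138)/56 = (19/56)*130 = 1235/28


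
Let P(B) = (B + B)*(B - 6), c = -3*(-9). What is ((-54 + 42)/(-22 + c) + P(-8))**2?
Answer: 1227664/25 ≈ 49107.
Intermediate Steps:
c = 27
P(B) = 2*B*(-6 + B) (P(B) = (2*B)*(-6 + B) = 2*B*(-6 + B))
((-54 + 42)/(-22 + c) + P(-8))**2 = ((-54 + 42)/(-22 + 27) + 2*(-8)*(-6 - 8))**2 = (-12/5 + 2*(-8)*(-14))**2 = (-12*1/5 + 224)**2 = (-12/5 + 224)**2 = (1108/5)**2 = 1227664/25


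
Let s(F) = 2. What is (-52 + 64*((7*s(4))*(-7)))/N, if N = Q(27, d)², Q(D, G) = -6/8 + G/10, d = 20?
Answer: -101184/25 ≈ -4047.4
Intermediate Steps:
Q(D, G) = -¾ + G/10 (Q(D, G) = -6*⅛ + G*(⅒) = -¾ + G/10)
N = 25/16 (N = (-¾ + (⅒)*20)² = (-¾ + 2)² = (5/4)² = 25/16 ≈ 1.5625)
(-52 + 64*((7*s(4))*(-7)))/N = (-52 + 64*((7*2)*(-7)))/(25/16) = (-52 + 64*(14*(-7)))*(16/25) = (-52 + 64*(-98))*(16/25) = (-52 - 6272)*(16/25) = -6324*16/25 = -101184/25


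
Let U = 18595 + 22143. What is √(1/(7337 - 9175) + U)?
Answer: √137622902234/1838 ≈ 201.84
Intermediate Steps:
U = 40738
√(1/(7337 - 9175) + U) = √(1/(7337 - 9175) + 40738) = √(1/(-1838) + 40738) = √(-1/1838 + 40738) = √(74876443/1838) = √137622902234/1838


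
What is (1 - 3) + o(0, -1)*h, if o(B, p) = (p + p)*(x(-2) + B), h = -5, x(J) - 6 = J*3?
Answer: -2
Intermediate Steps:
x(J) = 6 + 3*J (x(J) = 6 + J*3 = 6 + 3*J)
o(B, p) = 2*B*p (o(B, p) = (p + p)*((6 + 3*(-2)) + B) = (2*p)*((6 - 6) + B) = (2*p)*(0 + B) = (2*p)*B = 2*B*p)
(1 - 3) + o(0, -1)*h = (1 - 3) + (2*0*(-1))*(-5) = -2 + 0*(-5) = -2 + 0 = -2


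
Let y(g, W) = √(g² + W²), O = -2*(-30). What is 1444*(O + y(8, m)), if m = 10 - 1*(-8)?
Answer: 86640 + 2888*√97 ≈ 1.1508e+5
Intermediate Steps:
O = 60
m = 18 (m = 10 + 8 = 18)
y(g, W) = √(W² + g²)
1444*(O + y(8, m)) = 1444*(60 + √(18² + 8²)) = 1444*(60 + √(324 + 64)) = 1444*(60 + √388) = 1444*(60 + 2*√97) = 86640 + 2888*√97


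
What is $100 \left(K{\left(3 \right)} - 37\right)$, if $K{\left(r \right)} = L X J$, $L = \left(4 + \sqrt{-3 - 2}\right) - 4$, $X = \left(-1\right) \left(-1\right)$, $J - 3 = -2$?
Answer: $-3700 + 100 i \sqrt{5} \approx -3700.0 + 223.61 i$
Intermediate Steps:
$J = 1$ ($J = 3 - 2 = 1$)
$X = 1$
$L = i \sqrt{5}$ ($L = \left(4 + \sqrt{-5}\right) - 4 = \left(4 + i \sqrt{5}\right) - 4 = i \sqrt{5} \approx 2.2361 i$)
$K{\left(r \right)} = i \sqrt{5}$ ($K{\left(r \right)} = i \sqrt{5} \cdot 1 \cdot 1 = i \sqrt{5} \cdot 1 = i \sqrt{5}$)
$100 \left(K{\left(3 \right)} - 37\right) = 100 \left(i \sqrt{5} - 37\right) = 100 \left(-37 + i \sqrt{5}\right) = -3700 + 100 i \sqrt{5}$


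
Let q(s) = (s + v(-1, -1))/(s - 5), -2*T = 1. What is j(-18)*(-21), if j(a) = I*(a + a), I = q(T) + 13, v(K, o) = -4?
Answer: 114912/11 ≈ 10447.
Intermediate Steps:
T = -½ (T = -½*1 = -½ ≈ -0.50000)
q(s) = (-4 + s)/(-5 + s) (q(s) = (s - 4)/(s - 5) = (-4 + s)/(-5 + s))
I = 152/11 (I = (-4 - ½)/(-5 - ½) + 13 = -9/2/(-11/2) + 13 = -2/11*(-9/2) + 13 = 9/11 + 13 = 152/11 ≈ 13.818)
j(a) = 304*a/11 (j(a) = 152*(a + a)/11 = 152*(2*a)/11 = 304*a/11)
j(-18)*(-21) = ((304/11)*(-18))*(-21) = -5472/11*(-21) = 114912/11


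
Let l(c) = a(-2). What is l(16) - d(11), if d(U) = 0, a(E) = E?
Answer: -2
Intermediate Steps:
l(c) = -2
l(16) - d(11) = -2 - 1*0 = -2 + 0 = -2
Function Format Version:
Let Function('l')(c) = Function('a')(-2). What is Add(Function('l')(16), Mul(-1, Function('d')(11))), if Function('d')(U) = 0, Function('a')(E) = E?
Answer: -2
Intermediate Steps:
Function('l')(c) = -2
Add(Function('l')(16), Mul(-1, Function('d')(11))) = Add(-2, Mul(-1, 0)) = Add(-2, 0) = -2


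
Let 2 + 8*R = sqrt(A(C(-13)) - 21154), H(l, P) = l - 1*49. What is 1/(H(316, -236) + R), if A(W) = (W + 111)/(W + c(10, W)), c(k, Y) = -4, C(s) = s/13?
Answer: 4268/1143783 - 4*I*sqrt(5294)/1143783 ≈ 0.0037315 - 0.00025445*I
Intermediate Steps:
C(s) = s/13 (C(s) = s*(1/13) = s/13)
H(l, P) = -49 + l (H(l, P) = l - 49 = -49 + l)
A(W) = (111 + W)/(-4 + W) (A(W) = (W + 111)/(W - 4) = (111 + W)/(-4 + W))
R = -1/4 + I*sqrt(5294)/4 (R = -1/4 + sqrt((111 + (1/13)*(-13))/(-4 + (1/13)*(-13)) - 21154)/8 = -1/4 + sqrt((111 - 1)/(-4 - 1) - 21154)/8 = -1/4 + sqrt(110/(-5) - 21154)/8 = -1/4 + sqrt(-1/5*110 - 21154)/8 = -1/4 + sqrt(-22 - 21154)/8 = -1/4 + sqrt(-21176)/8 = -1/4 + (2*I*sqrt(5294))/8 = -1/4 + I*sqrt(5294)/4 ≈ -0.25 + 18.19*I)
1/(H(316, -236) + R) = 1/((-49 + 316) + (-1/4 + I*sqrt(5294)/4)) = 1/(267 + (-1/4 + I*sqrt(5294)/4)) = 1/(1067/4 + I*sqrt(5294)/4)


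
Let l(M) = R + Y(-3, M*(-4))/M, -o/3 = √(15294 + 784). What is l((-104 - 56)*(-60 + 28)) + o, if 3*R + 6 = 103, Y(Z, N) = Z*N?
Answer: 133/3 - 3*√16078 ≈ -336.06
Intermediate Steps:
o = -3*√16078 (o = -3*√(15294 + 784) = -3*√16078 ≈ -380.40)
Y(Z, N) = N*Z
R = 97/3 (R = -2 + (⅓)*103 = -2 + 103/3 = 97/3 ≈ 32.333)
l(M) = 133/3 (l(M) = 97/3 + ((M*(-4))*(-3))/M = 97/3 + (-4*M*(-3))/M = 97/3 + (12*M)/M = 97/3 + 12 = 133/3)
l((-104 - 56)*(-60 + 28)) + o = 133/3 - 3*√16078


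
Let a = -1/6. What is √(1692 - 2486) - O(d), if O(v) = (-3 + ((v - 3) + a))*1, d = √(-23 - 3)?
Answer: 37/6 + I*√794 - I*√26 ≈ 6.1667 + 23.079*I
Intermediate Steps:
d = I*√26 (d = √(-26) = I*√26 ≈ 5.099*I)
a = -⅙ (a = -1*⅙ = -⅙ ≈ -0.16667)
O(v) = -37/6 + v (O(v) = (-3 + ((v - 3) - ⅙))*1 = (-3 + ((-3 + v) - ⅙))*1 = (-3 + (-19/6 + v))*1 = (-37/6 + v)*1 = -37/6 + v)
√(1692 - 2486) - O(d) = √(1692 - 2486) - (-37/6 + I*√26) = √(-794) + (37/6 - I*√26) = I*√794 + (37/6 - I*√26) = 37/6 + I*√794 - I*√26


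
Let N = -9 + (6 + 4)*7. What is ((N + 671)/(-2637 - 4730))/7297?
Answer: -732/53756999 ≈ -1.3617e-5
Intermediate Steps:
N = 61 (N = -9 + 10*7 = -9 + 70 = 61)
((N + 671)/(-2637 - 4730))/7297 = ((61 + 671)/(-2637 - 4730))/7297 = (732/(-7367))*(1/7297) = (732*(-1/7367))*(1/7297) = -732/7367*1/7297 = -732/53756999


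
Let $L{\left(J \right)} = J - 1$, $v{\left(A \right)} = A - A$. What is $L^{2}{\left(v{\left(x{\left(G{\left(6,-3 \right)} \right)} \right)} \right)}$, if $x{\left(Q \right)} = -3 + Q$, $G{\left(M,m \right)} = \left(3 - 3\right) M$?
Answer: $1$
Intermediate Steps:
$G{\left(M,m \right)} = 0$ ($G{\left(M,m \right)} = 0 M = 0$)
$v{\left(A \right)} = 0$
$L{\left(J \right)} = -1 + J$ ($L{\left(J \right)} = J - 1 = -1 + J$)
$L^{2}{\left(v{\left(x{\left(G{\left(6,-3 \right)} \right)} \right)} \right)} = \left(-1 + 0\right)^{2} = \left(-1\right)^{2} = 1$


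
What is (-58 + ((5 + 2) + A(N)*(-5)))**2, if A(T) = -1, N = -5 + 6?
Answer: 2116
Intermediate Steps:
N = 1
(-58 + ((5 + 2) + A(N)*(-5)))**2 = (-58 + ((5 + 2) - 1*(-5)))**2 = (-58 + (7 + 5))**2 = (-58 + 12)**2 = (-46)**2 = 2116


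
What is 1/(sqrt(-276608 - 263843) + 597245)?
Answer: 597245/356702130476 - I*sqrt(540451)/356702130476 ≈ 1.6744e-6 - 2.061e-9*I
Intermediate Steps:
1/(sqrt(-276608 - 263843) + 597245) = 1/(sqrt(-540451) + 597245) = 1/(I*sqrt(540451) + 597245) = 1/(597245 + I*sqrt(540451))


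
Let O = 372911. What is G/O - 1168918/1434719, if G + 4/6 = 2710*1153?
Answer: 1103744370598/145915226457 ≈ 7.5643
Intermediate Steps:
G = 9373888/3 (G = -⅔ + 2710*1153 = -⅔ + 3124630 = 9373888/3 ≈ 3.1246e+6)
G/O - 1168918/1434719 = (9373888/3)/372911 - 1168918/1434719 = (9373888/3)*(1/372911) - 1168918*1/1434719 = 9373888/1118733 - 1168918/1434719 = 1103744370598/145915226457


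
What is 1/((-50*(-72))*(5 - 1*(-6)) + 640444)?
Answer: 1/680044 ≈ 1.4705e-6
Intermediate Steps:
1/((-50*(-72))*(5 - 1*(-6)) + 640444) = 1/(3600*(5 + 6) + 640444) = 1/(3600*11 + 640444) = 1/(39600 + 640444) = 1/680044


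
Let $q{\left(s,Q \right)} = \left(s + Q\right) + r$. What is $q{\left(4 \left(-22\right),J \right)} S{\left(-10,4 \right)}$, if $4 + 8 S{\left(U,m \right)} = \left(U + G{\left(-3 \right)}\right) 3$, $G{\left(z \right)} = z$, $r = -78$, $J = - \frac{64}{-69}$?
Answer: $\frac{244885}{276} \approx 887.26$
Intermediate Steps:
$J = \frac{64}{69}$ ($J = \left(-64\right) \left(- \frac{1}{69}\right) = \frac{64}{69} \approx 0.92754$)
$q{\left(s,Q \right)} = -78 + Q + s$ ($q{\left(s,Q \right)} = \left(s + Q\right) - 78 = \left(Q + s\right) - 78 = -78 + Q + s$)
$S{\left(U,m \right)} = - \frac{13}{8} + \frac{3 U}{8}$ ($S{\left(U,m \right)} = - \frac{1}{2} + \frac{\left(U - 3\right) 3}{8} = - \frac{1}{2} + \frac{\left(-3 + U\right) 3}{8} = - \frac{1}{2} + \frac{-9 + 3 U}{8} = - \frac{1}{2} + \left(- \frac{9}{8} + \frac{3 U}{8}\right) = - \frac{13}{8} + \frac{3 U}{8}$)
$q{\left(4 \left(-22\right),J \right)} S{\left(-10,4 \right)} = \left(-78 + \frac{64}{69} + 4 \left(-22\right)\right) \left(- \frac{13}{8} + \frac{3}{8} \left(-10\right)\right) = \left(-78 + \frac{64}{69} - 88\right) \left(- \frac{13}{8} - \frac{15}{4}\right) = \left(- \frac{11390}{69}\right) \left(- \frac{43}{8}\right) = \frac{244885}{276}$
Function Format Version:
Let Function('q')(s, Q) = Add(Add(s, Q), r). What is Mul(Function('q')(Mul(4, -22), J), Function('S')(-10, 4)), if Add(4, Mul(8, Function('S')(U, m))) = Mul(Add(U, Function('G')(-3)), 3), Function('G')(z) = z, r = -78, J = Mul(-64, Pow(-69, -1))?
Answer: Rational(244885, 276) ≈ 887.26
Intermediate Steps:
J = Rational(64, 69) (J = Mul(-64, Rational(-1, 69)) = Rational(64, 69) ≈ 0.92754)
Function('q')(s, Q) = Add(-78, Q, s) (Function('q')(s, Q) = Add(Add(s, Q), -78) = Add(Add(Q, s), -78) = Add(-78, Q, s))
Function('S')(U, m) = Add(Rational(-13, 8), Mul(Rational(3, 8), U)) (Function('S')(U, m) = Add(Rational(-1, 2), Mul(Rational(1, 8), Mul(Add(U, -3), 3))) = Add(Rational(-1, 2), Mul(Rational(1, 8), Mul(Add(-3, U), 3))) = Add(Rational(-1, 2), Mul(Rational(1, 8), Add(-9, Mul(3, U)))) = Add(Rational(-1, 2), Add(Rational(-9, 8), Mul(Rational(3, 8), U))) = Add(Rational(-13, 8), Mul(Rational(3, 8), U)))
Mul(Function('q')(Mul(4, -22), J), Function('S')(-10, 4)) = Mul(Add(-78, Rational(64, 69), Mul(4, -22)), Add(Rational(-13, 8), Mul(Rational(3, 8), -10))) = Mul(Add(-78, Rational(64, 69), -88), Add(Rational(-13, 8), Rational(-15, 4))) = Mul(Rational(-11390, 69), Rational(-43, 8)) = Rational(244885, 276)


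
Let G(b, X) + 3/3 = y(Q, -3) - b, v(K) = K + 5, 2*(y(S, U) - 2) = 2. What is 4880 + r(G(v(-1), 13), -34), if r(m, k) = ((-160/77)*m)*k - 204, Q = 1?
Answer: 349172/77 ≈ 4534.7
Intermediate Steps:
y(S, U) = 3 (y(S, U) = 2 + (½)*2 = 2 + 1 = 3)
v(K) = 5 + K
G(b, X) = 2 - b (G(b, X) = -1 + (3 - b) = 2 - b)
r(m, k) = -204 - 160*k*m/77 (r(m, k) = ((-160*1/77)*m)*k - 204 = (-160*m/77)*k - 204 = -160*k*m/77 - 204 = -204 - 160*k*m/77)
4880 + r(G(v(-1), 13), -34) = 4880 + (-204 - 160/77*(-34)*(2 - (5 - 1))) = 4880 + (-204 - 160/77*(-34)*(2 - 1*4)) = 4880 + (-204 - 160/77*(-34)*(2 - 4)) = 4880 + (-204 - 160/77*(-34)*(-2)) = 4880 + (-204 - 10880/77) = 4880 - 26588/77 = 349172/77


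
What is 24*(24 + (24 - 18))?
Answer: 720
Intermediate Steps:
24*(24 + (24 - 18)) = 24*(24 + 6) = 24*30 = 720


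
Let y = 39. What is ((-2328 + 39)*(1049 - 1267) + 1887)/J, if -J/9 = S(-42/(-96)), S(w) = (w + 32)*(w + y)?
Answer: -42742528/982467 ≈ -43.505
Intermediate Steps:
S(w) = (32 + w)*(39 + w) (S(w) = (w + 32)*(w + 39) = (32 + w)*(39 + w))
J = -2947401/256 (J = -9*(1248 + (-42/(-96))² + 71*(-42/(-96))) = -9*(1248 + (-42*(-1/96))² + 71*(-42*(-1/96))) = -9*(1248 + (7/16)² + 71*(7/16)) = -9*(1248 + 49/256 + 497/16) = -9*327489/256 = -2947401/256 ≈ -11513.)
((-2328 + 39)*(1049 - 1267) + 1887)/J = ((-2328 + 39)*(1049 - 1267) + 1887)/(-2947401/256) = (-2289*(-218) + 1887)*(-256/2947401) = (499002 + 1887)*(-256/2947401) = 500889*(-256/2947401) = -42742528/982467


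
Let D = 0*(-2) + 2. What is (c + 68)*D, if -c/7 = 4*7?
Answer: -256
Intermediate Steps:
c = -196 (c = -28*7 = -7*28 = -196)
D = 2 (D = 0 + 2 = 2)
(c + 68)*D = (-196 + 68)*2 = -128*2 = -256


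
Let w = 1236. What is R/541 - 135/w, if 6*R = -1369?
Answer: -355049/668676 ≈ -0.53097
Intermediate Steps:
R = -1369/6 (R = (1/6)*(-1369) = -1369/6 ≈ -228.17)
R/541 - 135/w = -1369/6/541 - 135/1236 = -1369/6*1/541 - 135*1/1236 = -1369/3246 - 45/412 = -355049/668676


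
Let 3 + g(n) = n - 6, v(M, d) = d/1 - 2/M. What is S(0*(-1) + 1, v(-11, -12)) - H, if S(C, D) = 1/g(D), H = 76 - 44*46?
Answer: 446081/229 ≈ 1948.0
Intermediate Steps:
v(M, d) = d - 2/M (v(M, d) = d*1 - 2/M = d - 2/M)
g(n) = -9 + n (g(n) = -3 + (n - 6) = -3 + (-6 + n) = -9 + n)
H = -1948 (H = 76 - 2024 = -1948)
S(C, D) = 1/(-9 + D)
S(0*(-1) + 1, v(-11, -12)) - H = 1/(-9 + (-12 - 2/(-11))) - 1*(-1948) = 1/(-9 + (-12 - 2*(-1/11))) + 1948 = 1/(-9 + (-12 + 2/11)) + 1948 = 1/(-9 - 130/11) + 1948 = 1/(-229/11) + 1948 = -11/229 + 1948 = 446081/229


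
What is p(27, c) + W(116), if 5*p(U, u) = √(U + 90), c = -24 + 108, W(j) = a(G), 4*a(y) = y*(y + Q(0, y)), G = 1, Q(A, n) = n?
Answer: ½ + 3*√13/5 ≈ 2.6633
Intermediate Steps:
a(y) = y²/2 (a(y) = (y*(y + y))/4 = (y*(2*y))/4 = (2*y²)/4 = y²/2)
W(j) = ½ (W(j) = (½)*1² = (½)*1 = ½)
c = 84
p(U, u) = √(90 + U)/5 (p(U, u) = √(U + 90)/5 = √(90 + U)/5)
p(27, c) + W(116) = √(90 + 27)/5 + ½ = √117/5 + ½ = (3*√13)/5 + ½ = 3*√13/5 + ½ = ½ + 3*√13/5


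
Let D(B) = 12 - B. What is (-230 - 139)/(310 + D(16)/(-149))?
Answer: -18327/15398 ≈ -1.1902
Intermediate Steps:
(-230 - 139)/(310 + D(16)/(-149)) = (-230 - 139)/(310 + (12 - 1*16)/(-149)) = -369/(310 + (12 - 16)*(-1/149)) = -369/(310 - 4*(-1/149)) = -369/(310 + 4/149) = -369/46194/149 = -369*149/46194 = -18327/15398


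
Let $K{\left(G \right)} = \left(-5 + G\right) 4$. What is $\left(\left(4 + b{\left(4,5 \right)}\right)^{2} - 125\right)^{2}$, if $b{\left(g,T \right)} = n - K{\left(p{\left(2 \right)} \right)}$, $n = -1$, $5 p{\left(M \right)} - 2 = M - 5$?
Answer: $\frac{121793296}{625} \approx 1.9487 \cdot 10^{5}$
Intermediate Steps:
$p{\left(M \right)} = - \frac{3}{5} + \frac{M}{5}$ ($p{\left(M \right)} = \frac{2}{5} + \frac{M - 5}{5} = \frac{2}{5} + \frac{-5 + M}{5} = \frac{2}{5} + \left(-1 + \frac{M}{5}\right) = - \frac{3}{5} + \frac{M}{5}$)
$K{\left(G \right)} = -20 + 4 G$
$b{\left(g,T \right)} = \frac{99}{5}$ ($b{\left(g,T \right)} = -1 - \left(-20 + 4 \left(- \frac{3}{5} + \frac{1}{5} \cdot 2\right)\right) = -1 - \left(-20 + 4 \left(- \frac{3}{5} + \frac{2}{5}\right)\right) = -1 - \left(-20 + 4 \left(- \frac{1}{5}\right)\right) = -1 - \left(-20 - \frac{4}{5}\right) = -1 - - \frac{104}{5} = -1 + \frac{104}{5} = \frac{99}{5}$)
$\left(\left(4 + b{\left(4,5 \right)}\right)^{2} - 125\right)^{2} = \left(\left(4 + \frac{99}{5}\right)^{2} - 125\right)^{2} = \left(\left(\frac{119}{5}\right)^{2} - 125\right)^{2} = \left(\frac{14161}{25} - 125\right)^{2} = \left(\frac{11036}{25}\right)^{2} = \frac{121793296}{625}$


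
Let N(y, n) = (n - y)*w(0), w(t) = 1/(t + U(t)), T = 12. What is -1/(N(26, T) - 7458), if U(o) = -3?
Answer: 3/22360 ≈ 0.00013417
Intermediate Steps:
w(t) = 1/(-3 + t) (w(t) = 1/(t - 3) = 1/(-3 + t))
N(y, n) = -n/3 + y/3 (N(y, n) = (n - y)/(-3 + 0) = (n - y)/(-3) = (n - y)*(-⅓) = -n/3 + y/3)
-1/(N(26, T) - 7458) = -1/((-⅓*12 + (⅓)*26) - 7458) = -1/((-4 + 26/3) - 7458) = -1/(14/3 - 7458) = -1/(-22360/3) = -1*(-3/22360) = 3/22360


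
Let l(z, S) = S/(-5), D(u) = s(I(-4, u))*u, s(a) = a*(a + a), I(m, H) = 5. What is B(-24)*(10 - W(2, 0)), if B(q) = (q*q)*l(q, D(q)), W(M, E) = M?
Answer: 1105920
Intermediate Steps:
s(a) = 2*a² (s(a) = a*(2*a) = 2*a²)
D(u) = 50*u (D(u) = (2*5²)*u = (2*25)*u = 50*u)
l(z, S) = -S/5 (l(z, S) = S*(-⅕) = -S/5)
B(q) = -10*q³ (B(q) = (q*q)*(-10*q) = q²*(-10*q) = -10*q³)
B(-24)*(10 - W(2, 0)) = (-10*(-24)³)*(10 - 1*2) = (-10*(-13824))*(10 - 2) = 138240*8 = 1105920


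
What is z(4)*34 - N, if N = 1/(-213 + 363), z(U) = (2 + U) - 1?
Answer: 25499/150 ≈ 169.99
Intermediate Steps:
z(U) = 1 + U
N = 1/150 ≈ 0.0066667
z(4)*34 - N = (1 + 4)*34 - 1*1/150 = 5*34 - 1/150 = 170 - 1/150 = 25499/150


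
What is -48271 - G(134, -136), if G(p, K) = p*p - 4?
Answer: -66223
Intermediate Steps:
G(p, K) = -4 + p² (G(p, K) = p² - 4 = -4 + p²)
-48271 - G(134, -136) = -48271 - (-4 + 134²) = -48271 - (-4 + 17956) = -48271 - 1*17952 = -48271 - 17952 = -66223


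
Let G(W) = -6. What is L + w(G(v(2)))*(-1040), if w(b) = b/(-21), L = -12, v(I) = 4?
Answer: -2164/7 ≈ -309.14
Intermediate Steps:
w(b) = -b/21 (w(b) = b*(-1/21) = -b/21)
L + w(G(v(2)))*(-1040) = -12 - 1/21*(-6)*(-1040) = -12 + (2/7)*(-1040) = -12 - 2080/7 = -2164/7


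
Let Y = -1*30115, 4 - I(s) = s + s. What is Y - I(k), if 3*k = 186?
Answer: -29995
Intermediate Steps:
k = 62 (k = (1/3)*186 = 62)
I(s) = 4 - 2*s (I(s) = 4 - (s + s) = 4 - 2*s)
Y = -30115
Y - I(k) = -30115 - (4 - 2*62) = -30115 - (4 - 124) = -30115 - 1*(-120) = -30115 + 120 = -29995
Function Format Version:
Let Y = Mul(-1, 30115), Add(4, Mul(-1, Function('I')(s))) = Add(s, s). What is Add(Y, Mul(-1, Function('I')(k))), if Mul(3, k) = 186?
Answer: -29995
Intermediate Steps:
k = 62 (k = Mul(Rational(1, 3), 186) = 62)
Function('I')(s) = Add(4, Mul(-2, s)) (Function('I')(s) = Add(4, Mul(-1, Add(s, s))) = Add(4, Mul(-1, Mul(2, s))) = Add(4, Mul(-2, s)))
Y = -30115
Add(Y, Mul(-1, Function('I')(k))) = Add(-30115, Mul(-1, Add(4, Mul(-2, 62)))) = Add(-30115, Mul(-1, Add(4, -124))) = Add(-30115, Mul(-1, -120)) = Add(-30115, 120) = -29995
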